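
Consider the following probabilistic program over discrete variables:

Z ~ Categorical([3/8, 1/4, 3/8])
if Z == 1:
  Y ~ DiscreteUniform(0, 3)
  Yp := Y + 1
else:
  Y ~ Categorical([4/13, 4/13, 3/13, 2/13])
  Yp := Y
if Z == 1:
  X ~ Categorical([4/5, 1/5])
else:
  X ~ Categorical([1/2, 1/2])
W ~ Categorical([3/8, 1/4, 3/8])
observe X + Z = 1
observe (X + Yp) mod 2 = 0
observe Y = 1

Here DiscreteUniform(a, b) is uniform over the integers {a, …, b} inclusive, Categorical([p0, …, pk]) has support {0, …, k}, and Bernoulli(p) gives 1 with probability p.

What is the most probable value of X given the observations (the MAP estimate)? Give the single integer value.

argmax_v P(X = v | obs) = 1

Enumerate traces; 6 have nonzero weight after conditioning:
  (Z=0, Y=1, X=1, W=0) weight 9/416
  (Z=0, Y=1, X=1, W=1) weight 3/208
  (Z=0, Y=1, X=1, W=2) weight 9/416
  (Z=1, Y=1, X=0, W=0) weight 3/160
  (Z=1, Y=1, X=0, W=1) weight 1/80
  (Z=1, Y=1, X=0, W=2) weight 3/160
Group by X:
  weight(X=0) = 1/20
  weight(X=1) = 3/52
Total weight = 1/20 + 3/52 = 7/65
P(X=0 | obs) = 1/20 / 7/65 = 13/28
P(X=1 | obs) = 3/52 / 7/65 = 15/28
argmax = 1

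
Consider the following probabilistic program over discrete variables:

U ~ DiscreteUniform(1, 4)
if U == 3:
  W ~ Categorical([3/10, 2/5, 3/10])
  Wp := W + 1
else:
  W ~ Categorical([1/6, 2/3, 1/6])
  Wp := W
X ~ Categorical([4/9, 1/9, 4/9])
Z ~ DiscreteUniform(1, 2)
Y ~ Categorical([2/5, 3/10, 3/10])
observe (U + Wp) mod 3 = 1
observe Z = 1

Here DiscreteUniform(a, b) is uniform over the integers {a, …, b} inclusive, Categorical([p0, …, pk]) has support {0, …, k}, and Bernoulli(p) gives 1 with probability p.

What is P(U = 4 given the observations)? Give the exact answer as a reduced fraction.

P(U = 4 | obs) = 5/24

Enumerate traces; 36 have nonzero weight after conditioning:
  (U=1, W=0, X=0, Z=1, Y=0) weight 1/270
  (U=1, W=0, X=0, Z=1, Y=1) weight 1/360
  (U=1, W=0, X=0, Z=1, Y=2) weight 1/360
  (U=1, W=0, X=1, Z=1, Y=0) weight 1/1080
  (U=1, W=0, X=1, Z=1, Y=1) weight 1/1440
  (U=1, W=0, X=1, Z=1, Y=2) weight 1/1440
  (U=1, W=0, X=2, Z=1, Y=0) weight 1/270
  (U=1, W=0, X=2, Z=1, Y=1) weight 1/360
  (U=2, W=2, X=0, Z=1, Y=0) weight 1/270
  (U=3, W=0, X=0, Z=1, Y=0) weight 1/150
  … 26 more
Group by U:
  weight(U=1) = 1/48
  weight(U=2) = 1/48
  weight(U=3) = 3/80
  weight(U=4) = 1/48
Total weight = 1/48 + 1/48 + 3/80 + 1/48 = 1/10
P(U=1 | obs) = 1/48 / 1/10 = 5/24
P(U=2 | obs) = 1/48 / 1/10 = 5/24
P(U=3 | obs) = 3/80 / 1/10 = 3/8
P(U=4 | obs) = 1/48 / 1/10 = 5/24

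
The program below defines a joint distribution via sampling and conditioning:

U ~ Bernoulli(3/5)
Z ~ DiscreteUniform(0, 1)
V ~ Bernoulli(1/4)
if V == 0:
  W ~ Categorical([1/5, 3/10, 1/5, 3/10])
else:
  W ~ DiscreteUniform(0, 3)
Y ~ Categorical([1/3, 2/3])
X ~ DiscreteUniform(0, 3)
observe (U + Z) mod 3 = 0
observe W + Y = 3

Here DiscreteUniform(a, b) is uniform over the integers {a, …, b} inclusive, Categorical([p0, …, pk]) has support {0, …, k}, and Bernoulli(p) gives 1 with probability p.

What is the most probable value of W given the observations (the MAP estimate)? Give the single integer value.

argmax_v P(W = v | obs) = 2

Enumerate traces; 16 have nonzero weight after conditioning:
  (U=0, Z=0, V=0, W=2, Y=1, X=0) weight 1/200
  (U=0, Z=0, V=0, W=2, Y=1, X=1) weight 1/200
  (U=0, Z=0, V=0, W=2, Y=1, X=2) weight 1/200
  (U=0, Z=0, V=0, W=2, Y=1, X=3) weight 1/200
  (U=0, Z=0, V=0, W=3, Y=0, X=0) weight 3/800
  (U=0, Z=0, V=0, W=3, Y=0, X=1) weight 3/800
  (U=0, Z=0, V=0, W=3, Y=0, X=2) weight 3/800
  (U=0, Z=0, V=0, W=3, Y=0, X=3) weight 3/800
  … 8 more
Group by W:
  weight(W=2) = 17/600
  weight(W=3) = 23/1200
Total weight = 17/600 + 23/1200 = 19/400
P(W=2 | obs) = 17/600 / 19/400 = 34/57
P(W=3 | obs) = 23/1200 / 19/400 = 23/57
argmax = 2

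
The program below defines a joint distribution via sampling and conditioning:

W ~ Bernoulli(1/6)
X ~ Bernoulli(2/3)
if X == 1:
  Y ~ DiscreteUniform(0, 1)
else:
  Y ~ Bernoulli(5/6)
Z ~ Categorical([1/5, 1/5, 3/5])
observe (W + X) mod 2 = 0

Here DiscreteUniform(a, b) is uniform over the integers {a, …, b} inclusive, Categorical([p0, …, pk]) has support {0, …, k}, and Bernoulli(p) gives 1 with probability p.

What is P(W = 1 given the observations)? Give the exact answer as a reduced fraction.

Enumerate traces; 12 have nonzero weight after conditioning:
  (W=0, X=0, Y=0, Z=0) weight 1/108
  (W=0, X=0, Y=0, Z=1) weight 1/108
  (W=0, X=0, Y=0, Z=2) weight 1/36
  (W=0, X=0, Y=1, Z=0) weight 5/108
  (W=0, X=0, Y=1, Z=1) weight 5/108
  (W=0, X=0, Y=1, Z=2) weight 5/36
  (W=1, X=1, Y=0, Z=0) weight 1/90
  (W=1, X=1, Y=0, Z=1) weight 1/90
  … 4 more
Group by W:
  weight(W=0) = 5/18
  weight(W=1) = 1/9
Total weight = 5/18 + 1/9 = 7/18
P(W=0 | obs) = 5/18 / 7/18 = 5/7
P(W=1 | obs) = 1/9 / 7/18 = 2/7

P(W = 1 | obs) = 2/7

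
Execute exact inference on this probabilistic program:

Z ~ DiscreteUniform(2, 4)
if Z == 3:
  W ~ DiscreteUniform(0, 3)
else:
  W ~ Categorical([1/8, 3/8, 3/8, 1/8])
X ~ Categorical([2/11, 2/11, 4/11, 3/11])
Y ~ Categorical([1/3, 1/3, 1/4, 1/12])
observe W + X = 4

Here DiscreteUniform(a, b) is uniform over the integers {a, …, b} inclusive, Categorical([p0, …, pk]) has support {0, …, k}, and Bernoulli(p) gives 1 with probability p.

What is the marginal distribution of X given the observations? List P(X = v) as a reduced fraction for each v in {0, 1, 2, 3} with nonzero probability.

P(X=1) = 1/8, P(X=2) = 1/2, P(X=3) = 3/8

Enumerate traces; 36 have nonzero weight after conditioning:
  (Z=2, W=1, X=3, Y=0) weight 1/88
  (Z=2, W=1, X=3, Y=1) weight 1/88
  (Z=2, W=1, X=3, Y=2) weight 3/352
  (Z=2, W=1, X=3, Y=3) weight 1/352
  (Z=2, W=2, X=2, Y=0) weight 1/66
  (Z=2, W=2, X=2, Y=1) weight 1/66
  (Z=2, W=2, X=2, Y=2) weight 1/88
  (Z=2, W=2, X=2, Y=3) weight 1/264
  (Z=2, W=3, X=1, Y=0) weight 1/396
  … 27 more
Group by X:
  weight(X=1) = 1/33
  weight(X=2) = 4/33
  weight(X=3) = 1/11
Total weight = 1/33 + 4/33 + 1/11 = 8/33
P(X=1 | obs) = 1/33 / 8/33 = 1/8
P(X=2 | obs) = 4/33 / 8/33 = 1/2
P(X=3 | obs) = 1/11 / 8/33 = 3/8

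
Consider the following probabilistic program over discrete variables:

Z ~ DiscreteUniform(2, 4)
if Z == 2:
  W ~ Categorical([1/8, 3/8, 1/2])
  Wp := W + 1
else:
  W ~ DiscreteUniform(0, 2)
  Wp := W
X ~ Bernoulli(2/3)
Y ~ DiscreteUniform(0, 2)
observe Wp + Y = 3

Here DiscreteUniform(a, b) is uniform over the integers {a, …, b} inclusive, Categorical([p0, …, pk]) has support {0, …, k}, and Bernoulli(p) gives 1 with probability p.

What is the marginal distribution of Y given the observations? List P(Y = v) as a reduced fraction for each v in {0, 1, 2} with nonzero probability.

P(Y=0) = 3/14, P(Y=1) = 25/56, P(Y=2) = 19/56

Enumerate traces; 14 have nonzero weight after conditioning:
  (Z=2, W=0, X=0, Y=2) weight 1/216
  (Z=2, W=0, X=1, Y=2) weight 1/108
  (Z=2, W=1, X=0, Y=1) weight 1/72
  (Z=2, W=1, X=1, Y=1) weight 1/36
  (Z=2, W=2, X=0, Y=0) weight 1/54
  (Z=2, W=2, X=1, Y=0) weight 1/27
  (Z=3, W=1, X=0, Y=2) weight 1/81
  (Z=3, W=1, X=1, Y=2) weight 2/81
  … 6 more
Group by Y:
  weight(Y=0) = 1/18
  weight(Y=1) = 25/216
  weight(Y=2) = 19/216
Total weight = 1/18 + 25/216 + 19/216 = 7/27
P(Y=0 | obs) = 1/18 / 7/27 = 3/14
P(Y=1 | obs) = 25/216 / 7/27 = 25/56
P(Y=2 | obs) = 19/216 / 7/27 = 19/56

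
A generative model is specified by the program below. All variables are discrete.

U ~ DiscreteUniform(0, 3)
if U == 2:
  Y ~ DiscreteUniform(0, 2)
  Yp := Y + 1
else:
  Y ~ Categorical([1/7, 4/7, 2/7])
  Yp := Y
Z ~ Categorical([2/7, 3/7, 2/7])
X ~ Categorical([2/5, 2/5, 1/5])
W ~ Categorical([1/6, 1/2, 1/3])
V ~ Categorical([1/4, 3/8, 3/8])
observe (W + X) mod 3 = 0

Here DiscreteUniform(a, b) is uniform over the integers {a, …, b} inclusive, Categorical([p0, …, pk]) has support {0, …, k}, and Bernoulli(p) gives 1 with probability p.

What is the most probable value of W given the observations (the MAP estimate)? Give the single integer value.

argmax_v P(W = v | obs) = 2

Enumerate traces; 324 have nonzero weight after conditioning:
  (U=0, Y=0, Z=0, X=0, W=0, V=0) weight 1/5880
  (U=0, Y=0, Z=0, X=0, W=0, V=1) weight 1/3920
  (U=0, Y=0, Z=0, X=0, W=0, V=2) weight 1/3920
  (U=0, Y=0, Z=0, X=1, W=2, V=0) weight 1/2940
  (U=0, Y=0, Z=0, X=1, W=2, V=1) weight 1/1960
  (U=0, Y=0, Z=0, X=1, W=2, V=2) weight 1/1960
  (U=0, Y=0, Z=0, X=2, W=1, V=0) weight 1/3920
  (U=0, Y=0, Z=0, X=2, W=1, V=1) weight 3/7840
  … 316 more
Group by W:
  weight(W=0) = 1/15
  weight(W=1) = 1/10
  weight(W=2) = 2/15
Total weight = 1/15 + 1/10 + 2/15 = 3/10
P(W=0 | obs) = 1/15 / 3/10 = 2/9
P(W=1 | obs) = 1/10 / 3/10 = 1/3
P(W=2 | obs) = 2/15 / 3/10 = 4/9
argmax = 2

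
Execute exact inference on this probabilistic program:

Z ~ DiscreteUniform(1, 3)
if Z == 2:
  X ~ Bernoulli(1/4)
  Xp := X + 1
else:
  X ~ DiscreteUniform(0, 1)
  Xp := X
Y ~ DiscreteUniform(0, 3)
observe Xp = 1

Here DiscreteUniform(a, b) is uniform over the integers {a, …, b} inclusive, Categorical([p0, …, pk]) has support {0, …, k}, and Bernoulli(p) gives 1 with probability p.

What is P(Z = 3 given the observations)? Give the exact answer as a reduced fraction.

P(Z = 3 | obs) = 2/7

Enumerate traces; 12 have nonzero weight after conditioning:
  (Z=1, X=1, Y=0) weight 1/24
  (Z=1, X=1, Y=1) weight 1/24
  (Z=1, X=1, Y=2) weight 1/24
  (Z=1, X=1, Y=3) weight 1/24
  (Z=2, X=0, Y=0) weight 1/16
  (Z=2, X=0, Y=1) weight 1/16
  (Z=2, X=0, Y=2) weight 1/16
  (Z=2, X=0, Y=3) weight 1/16
  (Z=3, X=1, Y=0) weight 1/24
  … 3 more
Group by Z:
  weight(Z=1) = 1/6
  weight(Z=2) = 1/4
  weight(Z=3) = 1/6
Total weight = 1/6 + 1/4 + 1/6 = 7/12
P(Z=1 | obs) = 1/6 / 7/12 = 2/7
P(Z=2 | obs) = 1/4 / 7/12 = 3/7
P(Z=3 | obs) = 1/6 / 7/12 = 2/7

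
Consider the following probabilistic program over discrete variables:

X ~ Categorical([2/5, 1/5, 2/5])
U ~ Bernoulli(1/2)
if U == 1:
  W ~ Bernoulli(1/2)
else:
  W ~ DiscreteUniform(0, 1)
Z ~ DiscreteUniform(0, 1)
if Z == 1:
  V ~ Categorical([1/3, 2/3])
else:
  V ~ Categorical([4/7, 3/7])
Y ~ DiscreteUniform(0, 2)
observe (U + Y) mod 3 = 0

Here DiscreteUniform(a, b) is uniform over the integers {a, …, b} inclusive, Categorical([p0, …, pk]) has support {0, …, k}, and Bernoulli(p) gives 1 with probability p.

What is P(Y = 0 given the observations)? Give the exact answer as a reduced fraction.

Enumerate traces; 48 have nonzero weight after conditioning:
  (X=0, U=0, W=0, Z=0, V=0, Y=0) weight 1/105
  (X=0, U=0, W=0, Z=0, V=1, Y=0) weight 1/140
  (X=0, U=0, W=0, Z=1, V=0, Y=0) weight 1/180
  (X=0, U=0, W=0, Z=1, V=1, Y=0) weight 1/90
  (X=0, U=0, W=1, Z=0, V=0, Y=0) weight 1/105
  (X=0, U=0, W=1, Z=0, V=1, Y=0) weight 1/140
  (X=0, U=0, W=1, Z=1, V=0, Y=0) weight 1/180
  (X=0, U=0, W=1, Z=1, V=1, Y=0) weight 1/90
  (X=0, U=1, W=0, Z=0, V=0, Y=2) weight 1/105
  … 39 more
Group by Y:
  weight(Y=0) = 1/6
  weight(Y=2) = 1/6
Total weight = 1/6 + 1/6 = 1/3
P(Y=0 | obs) = 1/6 / 1/3 = 1/2
P(Y=2 | obs) = 1/6 / 1/3 = 1/2

P(Y = 0 | obs) = 1/2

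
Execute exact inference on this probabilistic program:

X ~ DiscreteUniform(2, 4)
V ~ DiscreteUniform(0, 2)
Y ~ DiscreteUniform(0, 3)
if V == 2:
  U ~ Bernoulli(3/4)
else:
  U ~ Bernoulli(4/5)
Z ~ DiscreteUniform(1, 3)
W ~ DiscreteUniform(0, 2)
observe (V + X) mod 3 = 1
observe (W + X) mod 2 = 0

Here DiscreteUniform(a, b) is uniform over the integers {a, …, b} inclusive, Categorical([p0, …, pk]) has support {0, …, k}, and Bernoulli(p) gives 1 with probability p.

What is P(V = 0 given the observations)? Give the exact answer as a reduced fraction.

P(V = 0 | obs) = 2/5

Enumerate traces; 120 have nonzero weight after conditioning:
  (X=2, V=2, Y=0, U=0, Z=1, W=0) weight 1/1296
  (X=2, V=2, Y=0, U=0, Z=1, W=2) weight 1/1296
  (X=2, V=2, Y=0, U=0, Z=2, W=0) weight 1/1296
  (X=2, V=2, Y=0, U=0, Z=2, W=2) weight 1/1296
  (X=2, V=2, Y=0, U=0, Z=3, W=0) weight 1/1296
  (X=2, V=2, Y=0, U=0, Z=3, W=2) weight 1/1296
  (X=2, V=2, Y=0, U=1, Z=1, W=0) weight 1/432
  (X=2, V=2, Y=0, U=1, Z=1, W=2) weight 1/432
  (X=3, V=1, Y=0, U=0, Z=1, W=1) weight 1/1620
  (X=4, V=0, Y=0, U=0, Z=1, W=0) weight 1/1620
  … 110 more
Group by V:
  weight(V=0) = 2/27
  weight(V=1) = 1/27
  weight(V=2) = 2/27
Total weight = 2/27 + 1/27 + 2/27 = 5/27
P(V=0 | obs) = 2/27 / 5/27 = 2/5
P(V=1 | obs) = 1/27 / 5/27 = 1/5
P(V=2 | obs) = 2/27 / 5/27 = 2/5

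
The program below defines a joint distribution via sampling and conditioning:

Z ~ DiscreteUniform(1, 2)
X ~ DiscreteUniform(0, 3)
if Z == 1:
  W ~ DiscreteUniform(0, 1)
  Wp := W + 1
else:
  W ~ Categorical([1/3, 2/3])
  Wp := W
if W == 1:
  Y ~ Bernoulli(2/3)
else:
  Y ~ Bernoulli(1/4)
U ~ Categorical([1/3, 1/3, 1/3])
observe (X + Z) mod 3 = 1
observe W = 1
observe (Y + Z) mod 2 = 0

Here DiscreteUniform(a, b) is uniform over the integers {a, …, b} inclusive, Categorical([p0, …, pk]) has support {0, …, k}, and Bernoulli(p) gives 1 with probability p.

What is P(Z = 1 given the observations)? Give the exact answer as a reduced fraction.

P(Z = 1 | obs) = 3/4

Enumerate traces; 9 have nonzero weight after conditioning:
  (Z=1, X=0, W=1, Y=1, U=0) weight 1/72
  (Z=1, X=0, W=1, Y=1, U=1) weight 1/72
  (Z=1, X=0, W=1, Y=1, U=2) weight 1/72
  (Z=1, X=3, W=1, Y=1, U=0) weight 1/72
  (Z=1, X=3, W=1, Y=1, U=1) weight 1/72
  (Z=1, X=3, W=1, Y=1, U=2) weight 1/72
  (Z=2, X=2, W=1, Y=0, U=0) weight 1/108
  (Z=2, X=2, W=1, Y=0, U=1) weight 1/108
  … 1 more
Group by Z:
  weight(Z=1) = 1/12
  weight(Z=2) = 1/36
Total weight = 1/12 + 1/36 = 1/9
P(Z=1 | obs) = 1/12 / 1/9 = 3/4
P(Z=2 | obs) = 1/36 / 1/9 = 1/4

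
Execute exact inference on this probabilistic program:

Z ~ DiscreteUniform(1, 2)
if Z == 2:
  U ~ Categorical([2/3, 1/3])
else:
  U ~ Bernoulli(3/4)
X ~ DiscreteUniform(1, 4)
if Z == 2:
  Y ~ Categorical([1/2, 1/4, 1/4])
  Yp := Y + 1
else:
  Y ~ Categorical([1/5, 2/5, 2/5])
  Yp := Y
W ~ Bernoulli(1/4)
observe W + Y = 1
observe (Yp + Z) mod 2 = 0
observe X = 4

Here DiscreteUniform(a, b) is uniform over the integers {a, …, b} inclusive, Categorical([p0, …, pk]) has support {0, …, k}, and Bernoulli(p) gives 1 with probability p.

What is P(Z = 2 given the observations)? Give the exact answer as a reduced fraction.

P(Z = 2 | obs) = 5/13

Enumerate traces; 4 have nonzero weight after conditioning:
  (Z=1, U=0, X=4, Y=1, W=0) weight 3/320
  (Z=1, U=1, X=4, Y=1, W=0) weight 9/320
  (Z=2, U=0, X=4, Y=1, W=0) weight 1/64
  (Z=2, U=1, X=4, Y=1, W=0) weight 1/128
Group by Z:
  weight(Z=1) = 3/80
  weight(Z=2) = 3/128
Total weight = 3/80 + 3/128 = 39/640
P(Z=1 | obs) = 3/80 / 39/640 = 8/13
P(Z=2 | obs) = 3/128 / 39/640 = 5/13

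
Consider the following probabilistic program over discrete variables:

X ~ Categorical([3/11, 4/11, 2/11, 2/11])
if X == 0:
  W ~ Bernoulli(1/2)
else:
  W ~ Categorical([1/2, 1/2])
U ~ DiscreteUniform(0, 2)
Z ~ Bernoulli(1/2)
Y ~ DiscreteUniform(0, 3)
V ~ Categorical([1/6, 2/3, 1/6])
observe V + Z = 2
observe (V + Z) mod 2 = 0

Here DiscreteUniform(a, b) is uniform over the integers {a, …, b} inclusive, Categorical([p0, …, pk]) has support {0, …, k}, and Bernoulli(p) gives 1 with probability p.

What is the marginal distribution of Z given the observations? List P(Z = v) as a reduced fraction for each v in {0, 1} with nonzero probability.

Enumerate traces; 192 have nonzero weight after conditioning:
  (X=0, W=0, U=0, Z=0, Y=0, V=2) weight 1/1056
  (X=0, W=0, U=0, Z=0, Y=1, V=2) weight 1/1056
  (X=0, W=0, U=0, Z=0, Y=2, V=2) weight 1/1056
  (X=0, W=0, U=0, Z=0, Y=3, V=2) weight 1/1056
  (X=0, W=0, U=0, Z=1, Y=0, V=1) weight 1/264
  (X=0, W=0, U=0, Z=1, Y=1, V=1) weight 1/264
  (X=0, W=0, U=0, Z=1, Y=2, V=1) weight 1/264
  (X=0, W=0, U=0, Z=1, Y=3, V=1) weight 1/264
  … 184 more
Group by Z:
  weight(Z=0) = 1/12
  weight(Z=1) = 1/3
Total weight = 1/12 + 1/3 = 5/12
P(Z=0 | obs) = 1/12 / 5/12 = 1/5
P(Z=1 | obs) = 1/3 / 5/12 = 4/5

P(Z=0) = 1/5, P(Z=1) = 4/5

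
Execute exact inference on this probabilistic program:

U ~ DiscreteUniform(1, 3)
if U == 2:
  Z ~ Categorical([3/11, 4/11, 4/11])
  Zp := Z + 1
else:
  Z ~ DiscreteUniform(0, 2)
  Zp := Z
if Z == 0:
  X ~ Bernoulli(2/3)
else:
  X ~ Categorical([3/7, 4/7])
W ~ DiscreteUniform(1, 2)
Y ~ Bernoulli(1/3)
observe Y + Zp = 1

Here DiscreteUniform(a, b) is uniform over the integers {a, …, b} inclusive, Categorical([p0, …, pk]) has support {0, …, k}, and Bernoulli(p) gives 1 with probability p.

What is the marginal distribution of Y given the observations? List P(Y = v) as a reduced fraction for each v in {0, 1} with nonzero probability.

Enumerate traces; 20 have nonzero weight after conditioning:
  (U=1, Z=0, X=0, W=1, Y=1) weight 1/162
  (U=1, Z=0, X=0, W=2, Y=1) weight 1/162
  (U=1, Z=0, X=1, W=1, Y=1) weight 1/81
  (U=1, Z=0, X=1, W=2, Y=1) weight 1/81
  (U=1, Z=1, X=0, W=1, Y=0) weight 1/63
  (U=1, Z=1, X=0, W=2, Y=0) weight 1/63
  (U=1, Z=1, X=1, W=1, Y=0) weight 4/189
  (U=1, Z=1, X=1, W=2, Y=0) weight 4/189
  … 12 more
Group by Y:
  weight(Y=0) = 62/297
  weight(Y=1) = 2/27
Total weight = 62/297 + 2/27 = 28/99
P(Y=0 | obs) = 62/297 / 28/99 = 31/42
P(Y=1 | obs) = 2/27 / 28/99 = 11/42

P(Y=0) = 31/42, P(Y=1) = 11/42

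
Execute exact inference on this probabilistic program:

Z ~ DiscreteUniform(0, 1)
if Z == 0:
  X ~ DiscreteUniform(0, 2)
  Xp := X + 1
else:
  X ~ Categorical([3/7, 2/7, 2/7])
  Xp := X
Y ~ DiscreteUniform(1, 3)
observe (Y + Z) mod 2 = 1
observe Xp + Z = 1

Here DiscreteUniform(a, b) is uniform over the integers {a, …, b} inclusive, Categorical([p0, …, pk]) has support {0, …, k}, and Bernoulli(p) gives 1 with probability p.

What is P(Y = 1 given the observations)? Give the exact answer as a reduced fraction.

Enumerate traces; 3 have nonzero weight after conditioning:
  (Z=0, X=0, Y=1) weight 1/18
  (Z=0, X=0, Y=3) weight 1/18
  (Z=1, X=0, Y=2) weight 1/14
Group by Y:
  weight(Y=1) = 1/18
  weight(Y=2) = 1/14
  weight(Y=3) = 1/18
Total weight = 1/18 + 1/14 + 1/18 = 23/126
P(Y=1 | obs) = 1/18 / 23/126 = 7/23
P(Y=2 | obs) = 1/14 / 23/126 = 9/23
P(Y=3 | obs) = 1/18 / 23/126 = 7/23

P(Y = 1 | obs) = 7/23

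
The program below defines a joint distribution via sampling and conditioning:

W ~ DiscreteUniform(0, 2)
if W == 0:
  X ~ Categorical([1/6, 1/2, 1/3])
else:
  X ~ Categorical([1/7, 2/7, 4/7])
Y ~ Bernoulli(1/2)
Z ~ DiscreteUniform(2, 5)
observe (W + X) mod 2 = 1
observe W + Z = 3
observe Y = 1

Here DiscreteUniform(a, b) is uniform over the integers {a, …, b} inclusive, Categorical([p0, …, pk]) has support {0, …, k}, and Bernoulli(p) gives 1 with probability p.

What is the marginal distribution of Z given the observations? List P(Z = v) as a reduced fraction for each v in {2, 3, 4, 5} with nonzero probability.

Enumerate traces; 3 have nonzero weight after conditioning:
  (W=0, X=1, Y=1, Z=3) weight 1/48
  (W=1, X=0, Y=1, Z=2) weight 1/168
  (W=1, X=2, Y=1, Z=2) weight 1/42
Group by Z:
  weight(Z=2) = 5/168
  weight(Z=3) = 1/48
Total weight = 5/168 + 1/48 = 17/336
P(Z=2 | obs) = 5/168 / 17/336 = 10/17
P(Z=3 | obs) = 1/48 / 17/336 = 7/17

P(Z=2) = 10/17, P(Z=3) = 7/17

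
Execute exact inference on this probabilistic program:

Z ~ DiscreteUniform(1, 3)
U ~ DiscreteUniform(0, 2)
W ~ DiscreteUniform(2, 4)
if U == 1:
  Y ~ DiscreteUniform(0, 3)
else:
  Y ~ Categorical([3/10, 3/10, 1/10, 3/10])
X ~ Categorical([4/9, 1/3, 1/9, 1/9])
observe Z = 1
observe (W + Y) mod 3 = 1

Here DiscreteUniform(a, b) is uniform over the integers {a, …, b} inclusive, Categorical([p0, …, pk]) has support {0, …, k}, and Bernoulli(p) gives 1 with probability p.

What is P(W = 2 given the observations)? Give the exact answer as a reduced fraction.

Enumerate traces; 48 have nonzero weight after conditioning:
  (Z=1, U=0, W=2, Y=2, X=0) weight 2/1215
  (Z=1, U=0, W=2, Y=2, X=1) weight 1/810
  (Z=1, U=0, W=2, Y=2, X=2) weight 1/2430
  (Z=1, U=0, W=2, Y=2, X=3) weight 1/2430
  (Z=1, U=0, W=3, Y=1, X=0) weight 2/405
  (Z=1, U=0, W=3, Y=1, X=1) weight 1/270
  (Z=1, U=0, W=3, Y=1, X=2) weight 1/810
  (Z=1, U=0, W=3, Y=1, X=3) weight 1/810
  (Z=1, U=0, W=4, Y=0, X=0) weight 2/405
  … 39 more
Group by W:
  weight(W=2) = 1/60
  weight(W=3) = 17/540
  weight(W=4) = 17/270
Total weight = 1/60 + 17/540 + 17/270 = 1/9
P(W=2 | obs) = 1/60 / 1/9 = 3/20
P(W=3 | obs) = 17/540 / 1/9 = 17/60
P(W=4 | obs) = 17/270 / 1/9 = 17/30

P(W = 2 | obs) = 3/20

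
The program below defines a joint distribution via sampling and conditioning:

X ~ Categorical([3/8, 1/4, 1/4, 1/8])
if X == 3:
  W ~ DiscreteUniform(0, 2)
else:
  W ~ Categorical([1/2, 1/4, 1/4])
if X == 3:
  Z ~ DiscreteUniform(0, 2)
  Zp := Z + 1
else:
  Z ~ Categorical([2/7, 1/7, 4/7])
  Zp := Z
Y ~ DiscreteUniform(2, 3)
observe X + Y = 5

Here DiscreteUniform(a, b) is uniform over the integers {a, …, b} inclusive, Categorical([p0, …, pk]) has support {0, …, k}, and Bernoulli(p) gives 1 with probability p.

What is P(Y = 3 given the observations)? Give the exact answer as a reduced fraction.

Enumerate traces; 18 have nonzero weight after conditioning:
  (X=2, W=0, Z=0, Y=3) weight 1/56
  (X=2, W=0, Z=1, Y=3) weight 1/112
  (X=2, W=0, Z=2, Y=3) weight 1/28
  (X=2, W=1, Z=0, Y=3) weight 1/112
  (X=2, W=1, Z=1, Y=3) weight 1/224
  (X=2, W=1, Z=2, Y=3) weight 1/56
  (X=2, W=2, Z=0, Y=3) weight 1/112
  (X=2, W=2, Z=1, Y=3) weight 1/224
  (X=3, W=0, Z=0, Y=2) weight 1/144
  … 9 more
Group by Y:
  weight(Y=2) = 1/16
  weight(Y=3) = 1/8
Total weight = 1/16 + 1/8 = 3/16
P(Y=2 | obs) = 1/16 / 3/16 = 1/3
P(Y=3 | obs) = 1/8 / 3/16 = 2/3

P(Y = 3 | obs) = 2/3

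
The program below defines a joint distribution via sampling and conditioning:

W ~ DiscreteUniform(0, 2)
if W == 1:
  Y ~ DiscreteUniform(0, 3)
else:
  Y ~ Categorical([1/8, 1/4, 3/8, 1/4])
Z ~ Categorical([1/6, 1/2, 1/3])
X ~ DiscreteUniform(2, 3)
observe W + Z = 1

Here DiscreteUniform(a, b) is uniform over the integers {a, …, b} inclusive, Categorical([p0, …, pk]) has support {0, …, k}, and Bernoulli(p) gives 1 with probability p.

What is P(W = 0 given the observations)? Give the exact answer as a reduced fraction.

P(W = 0 | obs) = 3/4

Enumerate traces; 16 have nonzero weight after conditioning:
  (W=0, Y=0, Z=1, X=2) weight 1/96
  (W=0, Y=0, Z=1, X=3) weight 1/96
  (W=0, Y=1, Z=1, X=2) weight 1/48
  (W=0, Y=1, Z=1, X=3) weight 1/48
  (W=0, Y=2, Z=1, X=2) weight 1/32
  (W=0, Y=2, Z=1, X=3) weight 1/32
  (W=0, Y=3, Z=1, X=2) weight 1/48
  (W=0, Y=3, Z=1, X=3) weight 1/48
  (W=1, Y=0, Z=0, X=2) weight 1/144
  … 7 more
Group by W:
  weight(W=0) = 1/6
  weight(W=1) = 1/18
Total weight = 1/6 + 1/18 = 2/9
P(W=0 | obs) = 1/6 / 2/9 = 3/4
P(W=1 | obs) = 1/18 / 2/9 = 1/4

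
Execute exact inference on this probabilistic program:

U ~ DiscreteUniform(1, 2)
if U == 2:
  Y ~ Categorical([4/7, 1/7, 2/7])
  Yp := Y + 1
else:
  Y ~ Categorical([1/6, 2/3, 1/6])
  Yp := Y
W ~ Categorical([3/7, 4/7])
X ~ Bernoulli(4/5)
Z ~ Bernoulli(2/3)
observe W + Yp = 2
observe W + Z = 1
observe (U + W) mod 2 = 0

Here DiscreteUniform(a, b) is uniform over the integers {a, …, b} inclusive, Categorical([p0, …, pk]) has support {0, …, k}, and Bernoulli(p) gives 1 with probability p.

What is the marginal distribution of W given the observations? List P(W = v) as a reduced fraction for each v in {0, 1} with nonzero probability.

Enumerate traces; 4 have nonzero weight after conditioning:
  (U=1, Y=1, W=1, X=0, Z=0) weight 4/315
  (U=1, Y=1, W=1, X=1, Z=0) weight 16/315
  (U=2, Y=1, W=0, X=0, Z=1) weight 1/245
  (U=2, Y=1, W=0, X=1, Z=1) weight 4/245
Group by W:
  weight(W=0) = 1/49
  weight(W=1) = 4/63
Total weight = 1/49 + 4/63 = 37/441
P(W=0 | obs) = 1/49 / 37/441 = 9/37
P(W=1 | obs) = 4/63 / 37/441 = 28/37

P(W=0) = 9/37, P(W=1) = 28/37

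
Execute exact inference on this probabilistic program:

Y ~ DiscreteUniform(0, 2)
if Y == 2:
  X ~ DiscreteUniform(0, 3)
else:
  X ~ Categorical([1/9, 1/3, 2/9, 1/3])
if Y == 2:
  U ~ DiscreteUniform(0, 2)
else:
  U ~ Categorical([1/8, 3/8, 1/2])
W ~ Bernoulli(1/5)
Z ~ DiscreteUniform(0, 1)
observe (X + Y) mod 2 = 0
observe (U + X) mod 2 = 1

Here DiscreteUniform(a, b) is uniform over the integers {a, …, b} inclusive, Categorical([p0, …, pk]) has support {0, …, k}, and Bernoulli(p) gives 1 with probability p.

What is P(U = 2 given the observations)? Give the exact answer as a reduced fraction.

Enumerate traces; 32 have nonzero weight after conditioning:
  (Y=0, X=0, U=1, W=0, Z=0) weight 1/180
  (Y=0, X=0, U=1, W=0, Z=1) weight 1/180
  (Y=0, X=0, U=1, W=1, Z=0) weight 1/720
  (Y=0, X=0, U=1, W=1, Z=1) weight 1/720
  (Y=0, X=2, U=1, W=0, Z=0) weight 1/90
  (Y=0, X=2, U=1, W=0, Z=1) weight 1/90
  (Y=0, X=2, U=1, W=1, Z=0) weight 1/360
  (Y=0, X=2, U=1, W=1, Z=1) weight 1/360
  (Y=1, X=1, U=0, W=0, Z=0) weight 1/180
  (Y=1, X=1, U=2, W=0, Z=0) weight 1/45
  … 22 more
Group by U:
  weight(U=0) = 1/36
  weight(U=1) = 7/72
  weight(U=2) = 1/9
Total weight = 1/36 + 7/72 + 1/9 = 17/72
P(U=0 | obs) = 1/36 / 17/72 = 2/17
P(U=1 | obs) = 7/72 / 17/72 = 7/17
P(U=2 | obs) = 1/9 / 17/72 = 8/17

P(U = 2 | obs) = 8/17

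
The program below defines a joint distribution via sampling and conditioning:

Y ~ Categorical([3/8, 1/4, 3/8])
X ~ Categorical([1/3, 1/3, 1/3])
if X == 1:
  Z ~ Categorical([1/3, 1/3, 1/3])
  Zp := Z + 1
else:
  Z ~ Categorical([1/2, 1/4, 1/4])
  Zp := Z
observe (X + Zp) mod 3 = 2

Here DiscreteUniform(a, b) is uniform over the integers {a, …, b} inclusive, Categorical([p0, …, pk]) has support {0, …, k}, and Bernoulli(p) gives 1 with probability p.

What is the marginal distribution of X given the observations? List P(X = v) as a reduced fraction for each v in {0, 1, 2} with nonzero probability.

P(X=0) = 3/13, P(X=1) = 4/13, P(X=2) = 6/13

Enumerate traces; 9 have nonzero weight after conditioning:
  (Y=0, X=0, Z=2) weight 1/32
  (Y=0, X=1, Z=0) weight 1/24
  (Y=0, X=2, Z=0) weight 1/16
  (Y=1, X=0, Z=2) weight 1/48
  (Y=1, X=1, Z=0) weight 1/36
  (Y=1, X=2, Z=0) weight 1/24
  (Y=2, X=0, Z=2) weight 1/32
  (Y=2, X=1, Z=0) weight 1/24
  … 1 more
Group by X:
  weight(X=0) = 1/12
  weight(X=1) = 1/9
  weight(X=2) = 1/6
Total weight = 1/12 + 1/9 + 1/6 = 13/36
P(X=0 | obs) = 1/12 / 13/36 = 3/13
P(X=1 | obs) = 1/9 / 13/36 = 4/13
P(X=2 | obs) = 1/6 / 13/36 = 6/13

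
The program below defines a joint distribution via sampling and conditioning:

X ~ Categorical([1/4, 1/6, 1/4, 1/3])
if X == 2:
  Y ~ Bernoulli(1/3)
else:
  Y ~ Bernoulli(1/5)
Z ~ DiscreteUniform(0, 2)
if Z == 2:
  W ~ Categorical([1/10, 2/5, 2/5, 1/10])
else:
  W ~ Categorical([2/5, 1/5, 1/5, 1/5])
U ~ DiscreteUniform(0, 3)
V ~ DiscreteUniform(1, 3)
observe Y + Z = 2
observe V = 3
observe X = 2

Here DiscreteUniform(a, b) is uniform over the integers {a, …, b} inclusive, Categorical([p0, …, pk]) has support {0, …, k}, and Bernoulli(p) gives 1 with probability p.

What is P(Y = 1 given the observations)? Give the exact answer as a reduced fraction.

P(Y = 1 | obs) = 1/3

Enumerate traces; 32 have nonzero weight after conditioning:
  (X=2, Y=0, Z=2, W=0, U=0, V=3) weight 1/2160
  (X=2, Y=0, Z=2, W=0, U=1, V=3) weight 1/2160
  (X=2, Y=0, Z=2, W=0, U=2, V=3) weight 1/2160
  (X=2, Y=0, Z=2, W=0, U=3, V=3) weight 1/2160
  (X=2, Y=0, Z=2, W=1, U=0, V=3) weight 1/540
  (X=2, Y=0, Z=2, W=1, U=1, V=3) weight 1/540
  (X=2, Y=0, Z=2, W=1, U=2, V=3) weight 1/540
  (X=2, Y=0, Z=2, W=1, U=3, V=3) weight 1/540
  (X=2, Y=1, Z=1, W=0, U=0, V=3) weight 1/1080
  … 23 more
Group by Y:
  weight(Y=0) = 1/54
  weight(Y=1) = 1/108
Total weight = 1/54 + 1/108 = 1/36
P(Y=0 | obs) = 1/54 / 1/36 = 2/3
P(Y=1 | obs) = 1/108 / 1/36 = 1/3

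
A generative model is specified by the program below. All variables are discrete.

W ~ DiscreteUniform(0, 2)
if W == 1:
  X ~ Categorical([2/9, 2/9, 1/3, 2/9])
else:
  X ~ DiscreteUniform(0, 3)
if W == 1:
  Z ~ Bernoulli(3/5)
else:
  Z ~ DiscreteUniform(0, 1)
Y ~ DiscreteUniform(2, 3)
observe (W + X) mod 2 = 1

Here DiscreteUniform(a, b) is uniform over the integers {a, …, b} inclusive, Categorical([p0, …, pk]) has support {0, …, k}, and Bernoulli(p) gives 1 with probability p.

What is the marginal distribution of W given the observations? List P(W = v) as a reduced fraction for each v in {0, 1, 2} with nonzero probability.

P(W=0) = 9/28, P(W=1) = 5/14, P(W=2) = 9/28

Enumerate traces; 24 have nonzero weight after conditioning:
  (W=0, X=1, Z=0, Y=2) weight 1/48
  (W=0, X=1, Z=0, Y=3) weight 1/48
  (W=0, X=1, Z=1, Y=2) weight 1/48
  (W=0, X=1, Z=1, Y=3) weight 1/48
  (W=0, X=3, Z=0, Y=2) weight 1/48
  (W=0, X=3, Z=0, Y=3) weight 1/48
  (W=0, X=3, Z=1, Y=2) weight 1/48
  (W=0, X=3, Z=1, Y=3) weight 1/48
  (W=1, X=0, Z=0, Y=2) weight 2/135
  (W=2, X=1, Z=0, Y=2) weight 1/48
  … 14 more
Group by W:
  weight(W=0) = 1/6
  weight(W=1) = 5/27
  weight(W=2) = 1/6
Total weight = 1/6 + 5/27 + 1/6 = 14/27
P(W=0 | obs) = 1/6 / 14/27 = 9/28
P(W=1 | obs) = 5/27 / 14/27 = 5/14
P(W=2 | obs) = 1/6 / 14/27 = 9/28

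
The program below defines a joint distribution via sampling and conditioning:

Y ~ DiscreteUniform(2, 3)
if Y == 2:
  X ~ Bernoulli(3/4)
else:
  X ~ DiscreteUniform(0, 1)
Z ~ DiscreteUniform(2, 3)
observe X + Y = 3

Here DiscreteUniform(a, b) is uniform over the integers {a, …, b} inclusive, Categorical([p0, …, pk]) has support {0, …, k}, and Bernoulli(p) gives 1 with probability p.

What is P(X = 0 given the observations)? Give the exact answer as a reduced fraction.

Enumerate traces; 4 have nonzero weight after conditioning:
  (Y=2, X=1, Z=2) weight 3/16
  (Y=2, X=1, Z=3) weight 3/16
  (Y=3, X=0, Z=2) weight 1/8
  (Y=3, X=0, Z=3) weight 1/8
Group by X:
  weight(X=0) = 1/4
  weight(X=1) = 3/8
Total weight = 1/4 + 3/8 = 5/8
P(X=0 | obs) = 1/4 / 5/8 = 2/5
P(X=1 | obs) = 3/8 / 5/8 = 3/5

P(X = 0 | obs) = 2/5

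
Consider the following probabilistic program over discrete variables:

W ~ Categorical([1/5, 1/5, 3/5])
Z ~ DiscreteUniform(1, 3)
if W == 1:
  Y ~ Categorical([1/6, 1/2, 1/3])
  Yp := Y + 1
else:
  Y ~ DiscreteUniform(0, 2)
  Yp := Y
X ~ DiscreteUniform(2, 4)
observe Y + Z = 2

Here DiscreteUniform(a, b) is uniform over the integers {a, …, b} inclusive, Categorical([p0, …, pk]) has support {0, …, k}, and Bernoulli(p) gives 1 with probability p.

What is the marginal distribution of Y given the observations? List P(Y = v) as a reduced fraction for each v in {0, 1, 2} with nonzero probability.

P(Y=0) = 9/20, P(Y=1) = 11/20

Enumerate traces; 18 have nonzero weight after conditioning:
  (W=0, Z=1, Y=1, X=2) weight 1/135
  (W=0, Z=1, Y=1, X=3) weight 1/135
  (W=0, Z=1, Y=1, X=4) weight 1/135
  (W=0, Z=2, Y=0, X=2) weight 1/135
  (W=0, Z=2, Y=0, X=3) weight 1/135
  (W=0, Z=2, Y=0, X=4) weight 1/135
  (W=1, Z=1, Y=1, X=2) weight 1/90
  (W=1, Z=1, Y=1, X=3) weight 1/90
  … 10 more
Group by Y:
  weight(Y=0) = 1/10
  weight(Y=1) = 11/90
Total weight = 1/10 + 11/90 = 2/9
P(Y=0 | obs) = 1/10 / 2/9 = 9/20
P(Y=1 | obs) = 11/90 / 2/9 = 11/20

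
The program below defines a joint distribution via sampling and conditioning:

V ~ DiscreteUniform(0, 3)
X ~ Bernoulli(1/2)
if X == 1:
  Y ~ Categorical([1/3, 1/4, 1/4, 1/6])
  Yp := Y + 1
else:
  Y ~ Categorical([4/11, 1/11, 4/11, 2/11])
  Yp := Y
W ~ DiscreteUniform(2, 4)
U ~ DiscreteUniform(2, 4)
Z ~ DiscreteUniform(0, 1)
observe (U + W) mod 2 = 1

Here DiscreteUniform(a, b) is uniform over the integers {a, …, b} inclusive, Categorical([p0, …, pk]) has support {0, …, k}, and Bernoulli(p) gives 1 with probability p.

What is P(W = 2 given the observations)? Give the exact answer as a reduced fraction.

Enumerate traces; 256 have nonzero weight after conditioning:
  (V=0, X=0, Y=0, W=2, U=3, Z=0) weight 1/396
  (V=0, X=0, Y=0, W=2, U=3, Z=1) weight 1/396
  (V=0, X=0, Y=0, W=3, U=2, Z=0) weight 1/396
  (V=0, X=0, Y=0, W=3, U=2, Z=1) weight 1/396
  (V=0, X=0, Y=0, W=3, U=4, Z=0) weight 1/396
  (V=0, X=0, Y=0, W=3, U=4, Z=1) weight 1/396
  (V=0, X=0, Y=0, W=4, U=3, Z=0) weight 1/396
  (V=0, X=0, Y=0, W=4, U=3, Z=1) weight 1/396
  … 248 more
Group by W:
  weight(W=2) = 1/9
  weight(W=3) = 2/9
  weight(W=4) = 1/9
Total weight = 1/9 + 2/9 + 1/9 = 4/9
P(W=2 | obs) = 1/9 / 4/9 = 1/4
P(W=3 | obs) = 2/9 / 4/9 = 1/2
P(W=4 | obs) = 1/9 / 4/9 = 1/4

P(W = 2 | obs) = 1/4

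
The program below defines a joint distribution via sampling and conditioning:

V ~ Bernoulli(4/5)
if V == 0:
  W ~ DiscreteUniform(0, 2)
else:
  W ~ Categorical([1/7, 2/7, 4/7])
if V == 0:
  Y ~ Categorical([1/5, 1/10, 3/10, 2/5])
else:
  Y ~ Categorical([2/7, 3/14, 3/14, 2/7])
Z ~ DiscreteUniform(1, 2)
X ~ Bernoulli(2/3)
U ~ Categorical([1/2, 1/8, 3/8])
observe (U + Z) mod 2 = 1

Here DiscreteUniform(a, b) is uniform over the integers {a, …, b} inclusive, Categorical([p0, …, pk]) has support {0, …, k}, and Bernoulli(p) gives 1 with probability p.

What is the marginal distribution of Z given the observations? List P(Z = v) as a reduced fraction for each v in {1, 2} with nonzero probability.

P(Z=1) = 7/8, P(Z=2) = 1/8

Enumerate traces; 144 have nonzero weight after conditioning:
  (V=0, W=0, Y=0, Z=1, X=0, U=0) weight 1/900
  (V=0, W=0, Y=0, Z=1, X=0, U=2) weight 1/1200
  (V=0, W=0, Y=0, Z=1, X=1, U=0) weight 1/450
  (V=0, W=0, Y=0, Z=1, X=1, U=2) weight 1/600
  (V=0, W=0, Y=0, Z=2, X=0, U=1) weight 1/3600
  (V=0, W=0, Y=0, Z=2, X=1, U=1) weight 1/1800
  (V=0, W=0, Y=1, Z=1, X=0, U=0) weight 1/1800
  (V=0, W=0, Y=1, Z=1, X=0, U=2) weight 1/2400
  … 136 more
Group by Z:
  weight(Z=1) = 7/16
  weight(Z=2) = 1/16
Total weight = 7/16 + 1/16 = 1/2
P(Z=1 | obs) = 7/16 / 1/2 = 7/8
P(Z=2 | obs) = 1/16 / 1/2 = 1/8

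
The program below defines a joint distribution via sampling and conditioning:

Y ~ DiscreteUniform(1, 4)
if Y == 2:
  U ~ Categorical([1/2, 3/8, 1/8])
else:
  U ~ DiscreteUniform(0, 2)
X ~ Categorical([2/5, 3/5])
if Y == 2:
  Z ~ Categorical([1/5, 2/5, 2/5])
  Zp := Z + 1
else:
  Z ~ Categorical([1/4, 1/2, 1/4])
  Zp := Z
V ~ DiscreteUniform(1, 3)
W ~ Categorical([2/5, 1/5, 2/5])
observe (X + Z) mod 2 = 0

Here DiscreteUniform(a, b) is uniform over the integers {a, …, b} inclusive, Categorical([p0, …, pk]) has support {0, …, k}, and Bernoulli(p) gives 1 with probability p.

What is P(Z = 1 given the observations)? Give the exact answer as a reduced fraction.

P(Z = 1 | obs) = 19/33

Enumerate traces; 324 have nonzero weight after conditioning:
  (Y=1, U=0, X=0, Z=0, V=1, W=0) weight 1/900
  (Y=1, U=0, X=0, Z=0, V=1, W=1) weight 1/1800
  (Y=1, U=0, X=0, Z=0, V=1, W=2) weight 1/900
  (Y=1, U=0, X=0, Z=0, V=2, W=0) weight 1/900
  (Y=1, U=0, X=0, Z=0, V=2, W=1) weight 1/1800
  (Y=1, U=0, X=0, Z=0, V=2, W=2) weight 1/900
  (Y=1, U=0, X=0, Z=0, V=3, W=0) weight 1/900
  (Y=1, U=0, X=0, Z=0, V=3, W=1) weight 1/1800
  (Y=1, U=0, X=0, Z=2, V=1, W=0) weight 1/900
  (Y=1, U=0, X=1, Z=1, V=1, W=0) weight 1/300
  … 314 more
Group by Z:
  weight(Z=0) = 19/200
  weight(Z=1) = 57/200
  weight(Z=2) = 23/200
Total weight = 19/200 + 57/200 + 23/200 = 99/200
P(Z=0 | obs) = 19/200 / 99/200 = 19/99
P(Z=1 | obs) = 57/200 / 99/200 = 19/33
P(Z=2 | obs) = 23/200 / 99/200 = 23/99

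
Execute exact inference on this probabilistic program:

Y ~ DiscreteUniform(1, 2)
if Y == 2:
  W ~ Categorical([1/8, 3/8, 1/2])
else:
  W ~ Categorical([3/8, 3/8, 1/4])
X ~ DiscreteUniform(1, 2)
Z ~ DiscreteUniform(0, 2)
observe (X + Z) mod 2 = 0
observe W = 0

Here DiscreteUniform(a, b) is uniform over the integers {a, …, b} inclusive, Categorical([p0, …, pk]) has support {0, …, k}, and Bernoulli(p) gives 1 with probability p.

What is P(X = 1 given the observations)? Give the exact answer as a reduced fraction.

P(X = 1 | obs) = 1/3

Enumerate traces; 6 have nonzero weight after conditioning:
  (Y=1, W=0, X=1, Z=1) weight 1/32
  (Y=1, W=0, X=2, Z=0) weight 1/32
  (Y=1, W=0, X=2, Z=2) weight 1/32
  (Y=2, W=0, X=1, Z=1) weight 1/96
  (Y=2, W=0, X=2, Z=0) weight 1/96
  (Y=2, W=0, X=2, Z=2) weight 1/96
Group by X:
  weight(X=1) = 1/24
  weight(X=2) = 1/12
Total weight = 1/24 + 1/12 = 1/8
P(X=1 | obs) = 1/24 / 1/8 = 1/3
P(X=2 | obs) = 1/12 / 1/8 = 2/3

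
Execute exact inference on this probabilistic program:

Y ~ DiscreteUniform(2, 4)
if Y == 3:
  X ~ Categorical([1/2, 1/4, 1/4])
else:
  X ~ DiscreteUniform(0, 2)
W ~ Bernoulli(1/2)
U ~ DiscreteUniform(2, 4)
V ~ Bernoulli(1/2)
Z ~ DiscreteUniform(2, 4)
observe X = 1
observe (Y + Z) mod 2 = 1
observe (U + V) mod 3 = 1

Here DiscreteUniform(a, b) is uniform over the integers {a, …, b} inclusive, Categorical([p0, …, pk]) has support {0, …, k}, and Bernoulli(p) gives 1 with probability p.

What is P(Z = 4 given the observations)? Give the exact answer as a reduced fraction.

Enumerate traces; 16 have nonzero weight after conditioning:
  (Y=2, X=1, W=0, U=3, V=1, Z=3) weight 1/324
  (Y=2, X=1, W=0, U=4, V=0, Z=3) weight 1/324
  (Y=2, X=1, W=1, U=3, V=1, Z=3) weight 1/324
  (Y=2, X=1, W=1, U=4, V=0, Z=3) weight 1/324
  (Y=3, X=1, W=0, U=3, V=1, Z=2) weight 1/432
  (Y=3, X=1, W=0, U=3, V=1, Z=4) weight 1/432
  (Y=3, X=1, W=0, U=4, V=0, Z=2) weight 1/432
  (Y=3, X=1, W=0, U=4, V=0, Z=4) weight 1/432
  … 8 more
Group by Z:
  weight(Z=2) = 1/108
  weight(Z=3) = 2/81
  weight(Z=4) = 1/108
Total weight = 1/108 + 2/81 + 1/108 = 7/162
P(Z=2 | obs) = 1/108 / 7/162 = 3/14
P(Z=3 | obs) = 2/81 / 7/162 = 4/7
P(Z=4 | obs) = 1/108 / 7/162 = 3/14

P(Z = 4 | obs) = 3/14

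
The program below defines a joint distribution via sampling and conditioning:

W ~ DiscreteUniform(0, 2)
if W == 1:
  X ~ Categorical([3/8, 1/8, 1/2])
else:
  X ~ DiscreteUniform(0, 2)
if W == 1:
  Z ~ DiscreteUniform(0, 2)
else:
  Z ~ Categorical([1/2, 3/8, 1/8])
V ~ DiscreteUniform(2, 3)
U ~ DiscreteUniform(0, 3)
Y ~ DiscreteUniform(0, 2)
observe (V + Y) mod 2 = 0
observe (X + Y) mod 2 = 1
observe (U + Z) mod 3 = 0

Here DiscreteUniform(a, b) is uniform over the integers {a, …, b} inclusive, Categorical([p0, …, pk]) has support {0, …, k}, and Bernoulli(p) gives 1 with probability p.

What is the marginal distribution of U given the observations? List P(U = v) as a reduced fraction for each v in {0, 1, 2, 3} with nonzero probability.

Enumerate traces; 48 have nonzero weight after conditioning:
  (W=0, X=0, Z=0, V=3, U=0, Y=1) weight 1/432
  (W=0, X=0, Z=0, V=3, U=3, Y=1) weight 1/432
  (W=0, X=0, Z=1, V=3, U=2, Y=1) weight 1/576
  (W=0, X=0, Z=2, V=3, U=1, Y=1) weight 1/1728
  (W=0, X=1, Z=0, V=2, U=0, Y=0) weight 1/432
  (W=0, X=1, Z=0, V=2, U=0, Y=2) weight 1/432
  (W=0, X=1, Z=0, V=2, U=3, Y=0) weight 1/432
  (W=0, X=1, Z=0, V=2, U=3, Y=2) weight 1/432
  … 40 more
Group by U:
  weight(U=0) = 41/1728
  weight(U=1) = 17/1728
  weight(U=2) = 11/576
  weight(U=3) = 41/1728
Total weight = 41/1728 + 17/1728 + 11/576 + 41/1728 = 11/144
P(U=0 | obs) = 41/1728 / 11/144 = 41/132
P(U=1 | obs) = 17/1728 / 11/144 = 17/132
P(U=2 | obs) = 11/576 / 11/144 = 1/4
P(U=3 | obs) = 41/1728 / 11/144 = 41/132

P(U=0) = 41/132, P(U=1) = 17/132, P(U=2) = 1/4, P(U=3) = 41/132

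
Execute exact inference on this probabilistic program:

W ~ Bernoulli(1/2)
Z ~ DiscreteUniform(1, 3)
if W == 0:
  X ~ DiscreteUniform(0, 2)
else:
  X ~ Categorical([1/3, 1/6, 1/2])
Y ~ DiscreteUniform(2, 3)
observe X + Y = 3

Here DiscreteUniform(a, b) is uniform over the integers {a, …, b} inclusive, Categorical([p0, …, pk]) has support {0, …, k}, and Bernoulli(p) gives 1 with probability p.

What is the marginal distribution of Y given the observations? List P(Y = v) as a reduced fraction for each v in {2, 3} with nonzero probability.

P(Y=2) = 3/7, P(Y=3) = 4/7

Enumerate traces; 12 have nonzero weight after conditioning:
  (W=0, Z=1, X=0, Y=3) weight 1/36
  (W=0, Z=1, X=1, Y=2) weight 1/36
  (W=0, Z=2, X=0, Y=3) weight 1/36
  (W=0, Z=2, X=1, Y=2) weight 1/36
  (W=0, Z=3, X=0, Y=3) weight 1/36
  (W=0, Z=3, X=1, Y=2) weight 1/36
  (W=1, Z=1, X=0, Y=3) weight 1/36
  (W=1, Z=1, X=1, Y=2) weight 1/72
  … 4 more
Group by Y:
  weight(Y=2) = 1/8
  weight(Y=3) = 1/6
Total weight = 1/8 + 1/6 = 7/24
P(Y=2 | obs) = 1/8 / 7/24 = 3/7
P(Y=3 | obs) = 1/6 / 7/24 = 4/7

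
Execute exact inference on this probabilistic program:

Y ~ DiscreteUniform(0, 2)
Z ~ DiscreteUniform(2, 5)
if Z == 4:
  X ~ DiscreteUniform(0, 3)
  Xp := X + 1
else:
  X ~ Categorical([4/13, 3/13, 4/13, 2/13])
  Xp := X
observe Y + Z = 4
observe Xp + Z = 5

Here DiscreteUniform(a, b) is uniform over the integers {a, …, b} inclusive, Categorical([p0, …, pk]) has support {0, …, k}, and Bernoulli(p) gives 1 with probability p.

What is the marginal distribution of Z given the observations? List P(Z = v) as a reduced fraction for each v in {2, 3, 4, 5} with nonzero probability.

Enumerate traces; 3 have nonzero weight after conditioning:
  (Y=0, Z=4, X=0) weight 1/48
  (Y=1, Z=3, X=2) weight 1/39
  (Y=2, Z=2, X=3) weight 1/78
Group by Z:
  weight(Z=2) = 1/78
  weight(Z=3) = 1/39
  weight(Z=4) = 1/48
Total weight = 1/78 + 1/39 + 1/48 = 37/624
P(Z=2 | obs) = 1/78 / 37/624 = 8/37
P(Z=3 | obs) = 1/39 / 37/624 = 16/37
P(Z=4 | obs) = 1/48 / 37/624 = 13/37

P(Z=2) = 8/37, P(Z=3) = 16/37, P(Z=4) = 13/37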